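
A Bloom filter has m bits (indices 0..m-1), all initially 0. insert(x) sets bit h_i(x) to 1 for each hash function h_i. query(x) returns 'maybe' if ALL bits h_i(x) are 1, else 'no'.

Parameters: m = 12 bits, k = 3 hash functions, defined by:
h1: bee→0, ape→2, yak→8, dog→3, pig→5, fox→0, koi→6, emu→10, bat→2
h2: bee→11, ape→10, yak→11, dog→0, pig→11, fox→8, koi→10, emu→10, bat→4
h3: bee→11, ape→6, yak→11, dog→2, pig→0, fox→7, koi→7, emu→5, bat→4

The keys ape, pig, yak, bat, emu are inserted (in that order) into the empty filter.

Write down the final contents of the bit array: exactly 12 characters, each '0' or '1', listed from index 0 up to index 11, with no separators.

Answer: 101011101011

Derivation:
Start: bits=000000000000
After insert 'ape': sets bits 2 6 10 -> bits=001000100010
After insert 'pig': sets bits 0 5 11 -> bits=101001100011
After insert 'yak': sets bits 8 11 -> bits=101001101011
After insert 'bat': sets bits 2 4 -> bits=101011101011
After insert 'emu': sets bits 5 10 -> bits=101011101011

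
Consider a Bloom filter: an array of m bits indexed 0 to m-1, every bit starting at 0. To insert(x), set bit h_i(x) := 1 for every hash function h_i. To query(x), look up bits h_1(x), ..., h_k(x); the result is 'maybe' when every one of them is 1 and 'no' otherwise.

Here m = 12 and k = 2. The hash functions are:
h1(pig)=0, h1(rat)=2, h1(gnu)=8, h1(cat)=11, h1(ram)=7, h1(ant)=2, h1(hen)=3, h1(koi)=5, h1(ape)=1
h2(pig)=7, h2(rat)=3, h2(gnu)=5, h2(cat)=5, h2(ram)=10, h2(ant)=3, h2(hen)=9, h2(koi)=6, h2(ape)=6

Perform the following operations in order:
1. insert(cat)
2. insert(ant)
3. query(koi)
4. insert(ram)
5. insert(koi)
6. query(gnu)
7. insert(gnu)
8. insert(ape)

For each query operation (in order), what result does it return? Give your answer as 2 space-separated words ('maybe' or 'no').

Start: bits=000000000000
Op 1: insert cat -> sets bits 5 11 -> bits=000001000001
Op 2: insert ant -> sets bits 2 3 -> bits=001101000001
Op 3: query koi -> checks bit5=1, bit6=0 (has a 0) -> no
Op 4: insert ram -> sets bits 7 10 -> bits=001101010011
Op 5: insert koi -> sets bits 5 6 -> bits=001101110011
Op 6: query gnu -> checks bit5=1, bit8=0 (has a 0) -> no
Op 7: insert gnu -> sets bits 5 8 -> bits=001101111011
Op 8: insert ape -> sets bits 1 6 -> bits=011101111011
Query results in order: no no

Answer: no no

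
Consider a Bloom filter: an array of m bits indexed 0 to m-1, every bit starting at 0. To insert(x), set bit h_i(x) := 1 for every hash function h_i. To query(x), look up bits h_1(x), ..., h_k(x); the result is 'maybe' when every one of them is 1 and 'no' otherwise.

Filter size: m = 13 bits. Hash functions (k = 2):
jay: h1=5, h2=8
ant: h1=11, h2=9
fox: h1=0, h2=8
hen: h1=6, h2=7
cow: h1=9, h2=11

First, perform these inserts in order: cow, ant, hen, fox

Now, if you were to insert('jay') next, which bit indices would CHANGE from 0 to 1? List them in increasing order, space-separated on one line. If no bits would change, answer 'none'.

Answer: 5

Derivation:
Start: bits=0000000000000
After insert 'cow': sets bits 9 11 -> bits=0000000001010
After insert 'ant': sets bits 9 11 -> bits=0000000001010
After insert 'hen': sets bits 6 7 -> bits=0000001101010
After insert 'fox': sets bits 0 8 -> bits=1000001111010
insert 'jay' would touch bits 5 8; currently bit5=0, bit8=1
Bits that are 0 among those (would change 0->1): 5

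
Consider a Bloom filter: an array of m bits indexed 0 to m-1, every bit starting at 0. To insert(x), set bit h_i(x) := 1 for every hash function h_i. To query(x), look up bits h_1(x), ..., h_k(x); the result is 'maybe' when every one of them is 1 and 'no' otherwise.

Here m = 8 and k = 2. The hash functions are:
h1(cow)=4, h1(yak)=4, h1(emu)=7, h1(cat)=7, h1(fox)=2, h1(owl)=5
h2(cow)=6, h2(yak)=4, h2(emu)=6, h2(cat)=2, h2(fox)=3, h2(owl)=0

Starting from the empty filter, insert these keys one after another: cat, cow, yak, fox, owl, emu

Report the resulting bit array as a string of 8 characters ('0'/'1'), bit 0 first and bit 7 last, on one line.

Start: bits=00000000
After insert 'cat': sets bits 2 7 -> bits=00100001
After insert 'cow': sets bits 4 6 -> bits=00101011
After insert 'yak': sets bits 4 -> bits=00101011
After insert 'fox': sets bits 2 3 -> bits=00111011
After insert 'owl': sets bits 0 5 -> bits=10111111
After insert 'emu': sets bits 6 7 -> bits=10111111

Answer: 10111111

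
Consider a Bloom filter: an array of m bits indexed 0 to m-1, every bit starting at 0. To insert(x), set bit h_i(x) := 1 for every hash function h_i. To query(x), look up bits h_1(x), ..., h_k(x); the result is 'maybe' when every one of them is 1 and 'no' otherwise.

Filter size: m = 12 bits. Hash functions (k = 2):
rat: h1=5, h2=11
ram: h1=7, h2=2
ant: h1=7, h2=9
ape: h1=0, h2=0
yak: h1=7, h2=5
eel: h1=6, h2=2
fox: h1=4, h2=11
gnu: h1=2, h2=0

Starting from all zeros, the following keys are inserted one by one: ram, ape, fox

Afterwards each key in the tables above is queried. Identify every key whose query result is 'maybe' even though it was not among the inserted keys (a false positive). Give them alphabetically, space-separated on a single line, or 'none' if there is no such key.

Start: bits=000000000000
After insert 'ram': sets bits 2 7 -> bits=001000010000
After insert 'ape': sets bits 0 -> bits=101000010000
After insert 'fox': sets bits 4 11 -> bits=101010010001
Not inserted: ant eel gnu rat yak — query each against bits=101010010001:
query ant: checks bit7=1, bit9=0 (has a 0) -> no => not a false positive
query eel: checks bit2=1, bit6=0 (has a 0) -> no => not a false positive
query gnu: checks bit0=1, bit2=1 (all 1) -> maybe => FALSE POSITIVE
query rat: checks bit5=0, bit11=1 (has a 0) -> no => not a false positive
query yak: checks bit5=0, bit7=1 (has a 0) -> no => not a false positive
False positives (alphabetical): gnu

Answer: gnu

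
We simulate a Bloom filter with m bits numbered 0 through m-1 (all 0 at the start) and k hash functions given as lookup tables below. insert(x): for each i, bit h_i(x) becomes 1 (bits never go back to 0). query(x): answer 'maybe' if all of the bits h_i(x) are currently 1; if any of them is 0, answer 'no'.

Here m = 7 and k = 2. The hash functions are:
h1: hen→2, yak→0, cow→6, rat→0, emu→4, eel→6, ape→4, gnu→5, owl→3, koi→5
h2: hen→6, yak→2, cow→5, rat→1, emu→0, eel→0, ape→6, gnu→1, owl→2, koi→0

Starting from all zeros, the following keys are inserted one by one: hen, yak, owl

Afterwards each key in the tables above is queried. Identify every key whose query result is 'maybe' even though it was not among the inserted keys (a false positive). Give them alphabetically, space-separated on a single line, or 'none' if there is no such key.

Start: bits=0000000
After insert 'hen': sets bits 2 6 -> bits=0010001
After insert 'yak': sets bits 0 2 -> bits=1010001
After insert 'owl': sets bits 2 3 -> bits=1011001
Not inserted: ape cow eel emu gnu koi rat — query each against bits=1011001:
query ape: checks bit4=0, bit6=1 (has a 0) -> no => not a false positive
query cow: checks bit5=0, bit6=1 (has a 0) -> no => not a false positive
query eel: checks bit0=1, bit6=1 (all 1) -> maybe => FALSE POSITIVE
query emu: checks bit0=1, bit4=0 (has a 0) -> no => not a false positive
query gnu: checks bit1=0, bit5=0 (has a 0) -> no => not a false positive
query koi: checks bit0=1, bit5=0 (has a 0) -> no => not a false positive
query rat: checks bit0=1, bit1=0 (has a 0) -> no => not a false positive
False positives (alphabetical): eel

Answer: eel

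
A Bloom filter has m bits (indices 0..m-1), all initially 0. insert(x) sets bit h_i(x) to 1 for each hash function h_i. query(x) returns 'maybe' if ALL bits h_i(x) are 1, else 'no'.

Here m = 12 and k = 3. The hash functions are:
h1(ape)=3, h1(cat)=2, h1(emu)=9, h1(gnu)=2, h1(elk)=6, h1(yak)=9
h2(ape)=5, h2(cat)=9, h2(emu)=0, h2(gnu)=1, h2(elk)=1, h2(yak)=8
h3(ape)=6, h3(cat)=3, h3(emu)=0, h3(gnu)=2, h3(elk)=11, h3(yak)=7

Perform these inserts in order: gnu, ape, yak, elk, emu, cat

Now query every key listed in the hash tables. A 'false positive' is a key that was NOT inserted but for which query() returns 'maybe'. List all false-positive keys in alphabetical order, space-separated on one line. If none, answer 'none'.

Start: bits=000000000000
After insert 'gnu': sets bits 1 2 -> bits=011000000000
After insert 'ape': sets bits 3 5 6 -> bits=011101100000
After insert 'yak': sets bits 7 8 9 -> bits=011101111100
After insert 'elk': sets bits 1 6 11 -> bits=011101111101
After insert 'emu': sets bits 0 9 -> bits=111101111101
After insert 'cat': sets bits 2 3 9 -> bits=111101111101
Not inserted: (none) — query each against bits=111101111101:
False positives (alphabetical): none

Answer: none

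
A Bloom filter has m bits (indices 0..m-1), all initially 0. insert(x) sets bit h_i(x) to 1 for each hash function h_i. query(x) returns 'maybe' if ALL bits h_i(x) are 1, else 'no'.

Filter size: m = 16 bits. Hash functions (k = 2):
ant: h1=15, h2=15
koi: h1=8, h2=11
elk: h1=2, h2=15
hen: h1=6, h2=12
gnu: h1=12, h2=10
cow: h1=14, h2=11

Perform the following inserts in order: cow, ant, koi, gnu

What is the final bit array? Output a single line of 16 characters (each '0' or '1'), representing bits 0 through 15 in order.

Start: bits=0000000000000000
After insert 'cow': sets bits 11 14 -> bits=0000000000010010
After insert 'ant': sets bits 15 -> bits=0000000000010011
After insert 'koi': sets bits 8 11 -> bits=0000000010010011
After insert 'gnu': sets bits 10 12 -> bits=0000000010111011

Answer: 0000000010111011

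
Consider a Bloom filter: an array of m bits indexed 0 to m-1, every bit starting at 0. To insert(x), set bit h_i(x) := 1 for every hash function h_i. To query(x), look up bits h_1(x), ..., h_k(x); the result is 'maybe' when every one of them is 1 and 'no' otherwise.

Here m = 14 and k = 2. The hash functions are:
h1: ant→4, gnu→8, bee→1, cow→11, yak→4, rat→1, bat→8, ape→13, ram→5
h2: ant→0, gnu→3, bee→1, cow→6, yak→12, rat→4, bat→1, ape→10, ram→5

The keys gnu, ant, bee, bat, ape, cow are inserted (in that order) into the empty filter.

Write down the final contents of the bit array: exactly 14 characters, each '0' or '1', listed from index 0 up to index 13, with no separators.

Answer: 11011010101101

Derivation:
Start: bits=00000000000000
After insert 'gnu': sets bits 3 8 -> bits=00010000100000
After insert 'ant': sets bits 0 4 -> bits=10011000100000
After insert 'bee': sets bits 1 -> bits=11011000100000
After insert 'bat': sets bits 1 8 -> bits=11011000100000
After insert 'ape': sets bits 10 13 -> bits=11011000101001
After insert 'cow': sets bits 6 11 -> bits=11011010101101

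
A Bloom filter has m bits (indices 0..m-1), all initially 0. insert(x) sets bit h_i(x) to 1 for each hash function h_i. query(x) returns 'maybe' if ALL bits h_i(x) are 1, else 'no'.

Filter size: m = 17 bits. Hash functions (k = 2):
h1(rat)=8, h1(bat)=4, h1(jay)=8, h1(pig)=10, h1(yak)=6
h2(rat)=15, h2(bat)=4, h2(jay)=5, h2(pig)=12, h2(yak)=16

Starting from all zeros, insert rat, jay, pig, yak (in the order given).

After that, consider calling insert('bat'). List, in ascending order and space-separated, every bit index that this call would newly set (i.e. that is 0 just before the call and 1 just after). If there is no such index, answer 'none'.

Answer: 4

Derivation:
Start: bits=00000000000000000
After insert 'rat': sets bits 8 15 -> bits=00000000100000010
After insert 'jay': sets bits 5 8 -> bits=00000100100000010
After insert 'pig': sets bits 10 12 -> bits=00000100101010010
After insert 'yak': sets bits 6 16 -> bits=00000110101010011
insert 'bat' would touch bits 4; currently bit4=0
Bits that are 0 among those (would change 0->1): 4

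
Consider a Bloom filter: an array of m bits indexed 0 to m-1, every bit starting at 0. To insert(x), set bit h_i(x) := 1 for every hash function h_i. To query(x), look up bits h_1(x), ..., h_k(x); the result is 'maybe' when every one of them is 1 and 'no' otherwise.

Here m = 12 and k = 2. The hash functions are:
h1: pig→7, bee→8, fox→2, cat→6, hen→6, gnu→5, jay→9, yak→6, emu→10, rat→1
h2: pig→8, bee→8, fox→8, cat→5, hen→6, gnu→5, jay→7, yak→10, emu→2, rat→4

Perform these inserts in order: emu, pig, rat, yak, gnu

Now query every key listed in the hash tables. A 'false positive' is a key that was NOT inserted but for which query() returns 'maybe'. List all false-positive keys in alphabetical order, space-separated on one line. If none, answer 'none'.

Answer: bee cat fox hen

Derivation:
Start: bits=000000000000
After insert 'emu': sets bits 2 10 -> bits=001000000010
After insert 'pig': sets bits 7 8 -> bits=001000011010
After insert 'rat': sets bits 1 4 -> bits=011010011010
After insert 'yak': sets bits 6 10 -> bits=011010111010
After insert 'gnu': sets bits 5 -> bits=011011111010
Not inserted: bee cat fox hen jay — query each against bits=011011111010:
query bee: checks bit8=1 (all 1) -> maybe => FALSE POSITIVE
query cat: checks bit5=1, bit6=1 (all 1) -> maybe => FALSE POSITIVE
query fox: checks bit2=1, bit8=1 (all 1) -> maybe => FALSE POSITIVE
query hen: checks bit6=1 (all 1) -> maybe => FALSE POSITIVE
query jay: checks bit7=1, bit9=0 (has a 0) -> no => not a false positive
False positives (alphabetical): bee cat fox hen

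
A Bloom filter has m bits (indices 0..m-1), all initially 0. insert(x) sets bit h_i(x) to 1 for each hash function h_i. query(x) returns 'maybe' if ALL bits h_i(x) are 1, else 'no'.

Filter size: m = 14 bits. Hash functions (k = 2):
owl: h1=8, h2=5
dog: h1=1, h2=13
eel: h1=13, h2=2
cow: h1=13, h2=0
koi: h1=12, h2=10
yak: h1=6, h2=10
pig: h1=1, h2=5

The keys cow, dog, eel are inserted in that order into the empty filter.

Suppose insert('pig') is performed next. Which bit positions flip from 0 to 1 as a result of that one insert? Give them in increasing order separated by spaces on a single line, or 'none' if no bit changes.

Start: bits=00000000000000
After insert 'cow': sets bits 0 13 -> bits=10000000000001
After insert 'dog': sets bits 1 13 -> bits=11000000000001
After insert 'eel': sets bits 2 13 -> bits=11100000000001
insert 'pig' would touch bits 1 5; currently bit1=1, bit5=0
Bits that are 0 among those (would change 0->1): 5

Answer: 5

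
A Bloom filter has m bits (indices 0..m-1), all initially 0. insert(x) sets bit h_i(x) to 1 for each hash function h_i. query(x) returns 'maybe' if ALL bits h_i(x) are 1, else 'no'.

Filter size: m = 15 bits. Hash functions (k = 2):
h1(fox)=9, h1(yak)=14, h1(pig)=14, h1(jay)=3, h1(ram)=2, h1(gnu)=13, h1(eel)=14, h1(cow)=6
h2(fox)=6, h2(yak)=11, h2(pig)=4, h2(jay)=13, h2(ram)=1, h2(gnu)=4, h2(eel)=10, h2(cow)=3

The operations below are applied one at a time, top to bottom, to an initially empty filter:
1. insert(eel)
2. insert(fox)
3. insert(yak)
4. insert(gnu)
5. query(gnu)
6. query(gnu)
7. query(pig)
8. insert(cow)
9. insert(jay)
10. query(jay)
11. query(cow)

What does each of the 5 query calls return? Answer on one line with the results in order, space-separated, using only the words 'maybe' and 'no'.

Start: bits=000000000000000
Op 1: insert eel -> sets bits 10 14 -> bits=000000000010001
Op 2: insert fox -> sets bits 6 9 -> bits=000000100110001
Op 3: insert yak -> sets bits 11 14 -> bits=000000100111001
Op 4: insert gnu -> sets bits 4 13 -> bits=000010100111011
Op 5: query gnu -> checks bit4=1, bit13=1 (all 1) -> maybe
Op 6: query gnu -> checks bit4=1, bit13=1 (all 1) -> maybe
Op 7: query pig -> checks bit4=1, bit14=1 (all 1) -> maybe
Op 8: insert cow -> sets bits 3 6 -> bits=000110100111011
Op 9: insert jay -> sets bits 3 13 -> bits=000110100111011
Op 10: query jay -> checks bit3=1, bit13=1 (all 1) -> maybe
Op 11: query cow -> checks bit3=1, bit6=1 (all 1) -> maybe
Query results in order: maybe maybe maybe maybe maybe

Answer: maybe maybe maybe maybe maybe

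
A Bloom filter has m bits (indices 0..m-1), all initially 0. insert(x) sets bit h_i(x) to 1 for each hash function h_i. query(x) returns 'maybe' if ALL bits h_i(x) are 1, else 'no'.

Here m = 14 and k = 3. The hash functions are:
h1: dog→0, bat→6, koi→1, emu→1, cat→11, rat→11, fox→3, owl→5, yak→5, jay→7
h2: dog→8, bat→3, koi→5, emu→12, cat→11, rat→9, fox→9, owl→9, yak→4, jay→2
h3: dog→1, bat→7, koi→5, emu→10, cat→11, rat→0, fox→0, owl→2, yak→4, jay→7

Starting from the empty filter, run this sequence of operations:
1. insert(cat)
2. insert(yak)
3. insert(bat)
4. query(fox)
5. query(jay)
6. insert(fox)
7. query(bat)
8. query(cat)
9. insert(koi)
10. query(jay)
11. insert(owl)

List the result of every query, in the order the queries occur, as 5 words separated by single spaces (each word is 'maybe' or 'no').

Answer: no no maybe maybe no

Derivation:
Start: bits=00000000000000
Op 1: insert cat -> sets bits 11 -> bits=00000000000100
Op 2: insert yak -> sets bits 4 5 -> bits=00001100000100
Op 3: insert bat -> sets bits 3 6 7 -> bits=00011111000100
Op 4: query fox -> checks bit0=0, bit3=1, bit9=0 (has a 0) -> no
Op 5: query jay -> checks bit2=0, bit7=1 (has a 0) -> no
Op 6: insert fox -> sets bits 0 3 9 -> bits=10011111010100
Op 7: query bat -> checks bit3=1, bit6=1, bit7=1 (all 1) -> maybe
Op 8: query cat -> checks bit11=1 (all 1) -> maybe
Op 9: insert koi -> sets bits 1 5 -> bits=11011111010100
Op 10: query jay -> checks bit2=0, bit7=1 (has a 0) -> no
Op 11: insert owl -> sets bits 2 5 9 -> bits=11111111010100
Query results in order: no no maybe maybe no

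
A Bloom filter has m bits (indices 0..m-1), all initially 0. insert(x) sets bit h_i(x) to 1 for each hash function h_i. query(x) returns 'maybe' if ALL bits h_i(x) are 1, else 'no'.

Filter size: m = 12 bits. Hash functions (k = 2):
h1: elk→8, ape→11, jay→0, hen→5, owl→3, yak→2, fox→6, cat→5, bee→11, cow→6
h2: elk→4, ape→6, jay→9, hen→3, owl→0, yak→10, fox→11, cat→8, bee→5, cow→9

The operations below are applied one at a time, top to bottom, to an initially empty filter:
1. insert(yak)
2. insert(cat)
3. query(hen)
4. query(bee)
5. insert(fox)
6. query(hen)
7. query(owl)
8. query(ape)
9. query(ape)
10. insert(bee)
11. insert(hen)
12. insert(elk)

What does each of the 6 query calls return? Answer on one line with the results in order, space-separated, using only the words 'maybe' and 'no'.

Start: bits=000000000000
Op 1: insert yak -> sets bits 2 10 -> bits=001000000010
Op 2: insert cat -> sets bits 5 8 -> bits=001001001010
Op 3: query hen -> checks bit3=0, bit5=1 (has a 0) -> no
Op 4: query bee -> checks bit5=1, bit11=0 (has a 0) -> no
Op 5: insert fox -> sets bits 6 11 -> bits=001001101011
Op 6: query hen -> checks bit3=0, bit5=1 (has a 0) -> no
Op 7: query owl -> checks bit0=0, bit3=0 (has a 0) -> no
Op 8: query ape -> checks bit6=1, bit11=1 (all 1) -> maybe
Op 9: query ape -> checks bit6=1, bit11=1 (all 1) -> maybe
Op 10: insert bee -> sets bits 5 11 -> bits=001001101011
Op 11: insert hen -> sets bits 3 5 -> bits=001101101011
Op 12: insert elk -> sets bits 4 8 -> bits=001111101011
Query results in order: no no no no maybe maybe

Answer: no no no no maybe maybe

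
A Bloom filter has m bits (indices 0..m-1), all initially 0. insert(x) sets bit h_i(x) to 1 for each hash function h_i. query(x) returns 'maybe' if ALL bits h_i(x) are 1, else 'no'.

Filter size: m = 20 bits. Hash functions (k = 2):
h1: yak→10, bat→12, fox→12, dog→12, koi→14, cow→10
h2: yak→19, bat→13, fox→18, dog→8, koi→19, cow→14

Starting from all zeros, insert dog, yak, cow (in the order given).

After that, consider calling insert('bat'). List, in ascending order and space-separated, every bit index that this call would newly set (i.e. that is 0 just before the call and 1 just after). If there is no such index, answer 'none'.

Answer: 13

Derivation:
Start: bits=00000000000000000000
After insert 'dog': sets bits 8 12 -> bits=00000000100010000000
After insert 'yak': sets bits 10 19 -> bits=00000000101010000001
After insert 'cow': sets bits 10 14 -> bits=00000000101010100001
insert 'bat' would touch bits 12 13; currently bit12=1, bit13=0
Bits that are 0 among those (would change 0->1): 13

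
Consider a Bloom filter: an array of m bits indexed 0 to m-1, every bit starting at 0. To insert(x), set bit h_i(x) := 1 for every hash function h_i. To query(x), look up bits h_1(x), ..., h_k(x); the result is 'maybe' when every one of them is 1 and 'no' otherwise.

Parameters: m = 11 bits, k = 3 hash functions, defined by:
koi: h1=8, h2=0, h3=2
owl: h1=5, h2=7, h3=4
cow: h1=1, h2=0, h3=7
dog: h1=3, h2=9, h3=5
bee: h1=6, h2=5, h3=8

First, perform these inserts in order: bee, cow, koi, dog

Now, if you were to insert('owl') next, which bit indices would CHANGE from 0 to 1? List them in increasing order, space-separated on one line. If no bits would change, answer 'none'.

Answer: 4

Derivation:
Start: bits=00000000000
After insert 'bee': sets bits 5 6 8 -> bits=00000110100
After insert 'cow': sets bits 0 1 7 -> bits=11000111100
After insert 'koi': sets bits 0 2 8 -> bits=11100111100
After insert 'dog': sets bits 3 5 9 -> bits=11110111110
insert 'owl' would touch bits 4 5 7; currently bit4=0, bit5=1, bit7=1
Bits that are 0 among those (would change 0->1): 4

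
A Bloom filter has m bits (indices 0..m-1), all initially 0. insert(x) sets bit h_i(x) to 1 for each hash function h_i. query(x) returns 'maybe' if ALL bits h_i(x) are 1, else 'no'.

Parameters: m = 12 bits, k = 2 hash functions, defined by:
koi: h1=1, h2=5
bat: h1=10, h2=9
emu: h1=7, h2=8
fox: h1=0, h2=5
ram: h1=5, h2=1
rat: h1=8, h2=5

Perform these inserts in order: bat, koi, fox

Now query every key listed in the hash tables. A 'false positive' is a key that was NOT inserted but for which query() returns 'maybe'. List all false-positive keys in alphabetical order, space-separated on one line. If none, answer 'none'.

Answer: ram

Derivation:
Start: bits=000000000000
After insert 'bat': sets bits 9 10 -> bits=000000000110
After insert 'koi': sets bits 1 5 -> bits=010001000110
After insert 'fox': sets bits 0 5 -> bits=110001000110
Not inserted: emu ram rat — query each against bits=110001000110:
query emu: checks bit7=0, bit8=0 (has a 0) -> no => not a false positive
query ram: checks bit1=1, bit5=1 (all 1) -> maybe => FALSE POSITIVE
query rat: checks bit5=1, bit8=0 (has a 0) -> no => not a false positive
False positives (alphabetical): ram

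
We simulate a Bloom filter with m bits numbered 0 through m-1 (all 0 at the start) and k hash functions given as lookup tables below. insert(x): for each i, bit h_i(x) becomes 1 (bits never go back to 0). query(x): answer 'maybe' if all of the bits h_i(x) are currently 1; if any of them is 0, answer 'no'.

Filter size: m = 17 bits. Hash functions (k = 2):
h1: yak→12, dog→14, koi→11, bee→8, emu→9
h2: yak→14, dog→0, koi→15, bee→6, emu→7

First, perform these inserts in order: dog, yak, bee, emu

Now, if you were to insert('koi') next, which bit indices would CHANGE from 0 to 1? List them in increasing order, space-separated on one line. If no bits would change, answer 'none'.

Answer: 11 15

Derivation:
Start: bits=00000000000000000
After insert 'dog': sets bits 0 14 -> bits=10000000000000100
After insert 'yak': sets bits 12 14 -> bits=10000000000010100
After insert 'bee': sets bits 6 8 -> bits=10000010100010100
After insert 'emu': sets bits 7 9 -> bits=10000011110010100
insert 'koi' would touch bits 11 15; currently bit11=0, bit15=0
Bits that are 0 among those (would change 0->1): 11 15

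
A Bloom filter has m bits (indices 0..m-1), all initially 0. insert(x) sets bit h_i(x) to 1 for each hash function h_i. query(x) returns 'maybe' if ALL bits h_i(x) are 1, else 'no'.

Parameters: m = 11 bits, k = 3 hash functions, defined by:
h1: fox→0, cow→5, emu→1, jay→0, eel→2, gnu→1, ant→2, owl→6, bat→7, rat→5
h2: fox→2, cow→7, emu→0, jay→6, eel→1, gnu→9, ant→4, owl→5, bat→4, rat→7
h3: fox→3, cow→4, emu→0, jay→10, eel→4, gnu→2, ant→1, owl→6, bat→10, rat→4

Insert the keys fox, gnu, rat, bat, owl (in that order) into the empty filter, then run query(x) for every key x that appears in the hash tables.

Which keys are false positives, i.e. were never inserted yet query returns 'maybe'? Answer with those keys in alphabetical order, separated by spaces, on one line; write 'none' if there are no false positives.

Start: bits=00000000000
After insert 'fox': sets bits 0 2 3 -> bits=10110000000
After insert 'gnu': sets bits 1 2 9 -> bits=11110000010
After insert 'rat': sets bits 4 5 7 -> bits=11111101010
After insert 'bat': sets bits 4 7 10 -> bits=11111101011
After insert 'owl': sets bits 5 6 -> bits=11111111011
Not inserted: ant cow eel emu jay — query each against bits=11111111011:
query ant: checks bit1=1, bit2=1, bit4=1 (all 1) -> maybe => FALSE POSITIVE
query cow: checks bit4=1, bit5=1, bit7=1 (all 1) -> maybe => FALSE POSITIVE
query eel: checks bit1=1, bit2=1, bit4=1 (all 1) -> maybe => FALSE POSITIVE
query emu: checks bit0=1, bit1=1 (all 1) -> maybe => FALSE POSITIVE
query jay: checks bit0=1, bit6=1, bit10=1 (all 1) -> maybe => FALSE POSITIVE
False positives (alphabetical): ant cow eel emu jay

Answer: ant cow eel emu jay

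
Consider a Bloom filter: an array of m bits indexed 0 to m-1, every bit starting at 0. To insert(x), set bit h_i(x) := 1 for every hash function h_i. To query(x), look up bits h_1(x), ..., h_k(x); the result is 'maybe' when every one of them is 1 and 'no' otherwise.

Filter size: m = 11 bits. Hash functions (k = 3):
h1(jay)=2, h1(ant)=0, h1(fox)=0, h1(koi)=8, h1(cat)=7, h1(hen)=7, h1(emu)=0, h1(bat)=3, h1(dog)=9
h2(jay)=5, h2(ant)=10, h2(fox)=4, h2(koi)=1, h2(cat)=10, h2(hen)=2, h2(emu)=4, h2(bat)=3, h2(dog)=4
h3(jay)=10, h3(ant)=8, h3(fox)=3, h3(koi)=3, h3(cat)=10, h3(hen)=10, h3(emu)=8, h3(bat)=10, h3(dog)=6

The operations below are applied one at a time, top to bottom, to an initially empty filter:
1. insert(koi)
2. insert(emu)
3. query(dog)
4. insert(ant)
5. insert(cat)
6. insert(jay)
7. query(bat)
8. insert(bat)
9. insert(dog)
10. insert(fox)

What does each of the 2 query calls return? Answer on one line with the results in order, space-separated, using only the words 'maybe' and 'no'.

Start: bits=00000000000
Op 1: insert koi -> sets bits 1 3 8 -> bits=01010000100
Op 2: insert emu -> sets bits 0 4 8 -> bits=11011000100
Op 3: query dog -> checks bit4=1, bit6=0, bit9=0 (has a 0) -> no
Op 4: insert ant -> sets bits 0 8 10 -> bits=11011000101
Op 5: insert cat -> sets bits 7 10 -> bits=11011001101
Op 6: insert jay -> sets bits 2 5 10 -> bits=11111101101
Op 7: query bat -> checks bit3=1, bit10=1 (all 1) -> maybe
Op 8: insert bat -> sets bits 3 10 -> bits=11111101101
Op 9: insert dog -> sets bits 4 6 9 -> bits=11111111111
Op 10: insert fox -> sets bits 0 3 4 -> bits=11111111111
Query results in order: no maybe

Answer: no maybe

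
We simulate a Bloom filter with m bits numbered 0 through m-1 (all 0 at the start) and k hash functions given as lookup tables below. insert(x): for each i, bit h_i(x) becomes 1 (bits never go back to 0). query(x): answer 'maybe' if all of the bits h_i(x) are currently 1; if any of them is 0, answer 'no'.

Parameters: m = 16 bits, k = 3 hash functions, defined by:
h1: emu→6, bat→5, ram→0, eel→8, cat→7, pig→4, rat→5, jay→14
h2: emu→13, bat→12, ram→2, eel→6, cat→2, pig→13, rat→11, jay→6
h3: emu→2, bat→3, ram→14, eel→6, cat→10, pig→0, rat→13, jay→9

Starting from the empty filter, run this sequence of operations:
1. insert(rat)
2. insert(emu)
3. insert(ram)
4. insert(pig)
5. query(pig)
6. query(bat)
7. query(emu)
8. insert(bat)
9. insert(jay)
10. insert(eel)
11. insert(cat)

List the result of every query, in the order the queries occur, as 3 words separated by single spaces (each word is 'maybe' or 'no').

Answer: maybe no maybe

Derivation:
Start: bits=0000000000000000
Op 1: insert rat -> sets bits 5 11 13 -> bits=0000010000010100
Op 2: insert emu -> sets bits 2 6 13 -> bits=0010011000010100
Op 3: insert ram -> sets bits 0 2 14 -> bits=1010011000010110
Op 4: insert pig -> sets bits 0 4 13 -> bits=1010111000010110
Op 5: query pig -> checks bit0=1, bit4=1, bit13=1 (all 1) -> maybe
Op 6: query bat -> checks bit3=0, bit5=1, bit12=0 (has a 0) -> no
Op 7: query emu -> checks bit2=1, bit6=1, bit13=1 (all 1) -> maybe
Op 8: insert bat -> sets bits 3 5 12 -> bits=1011111000011110
Op 9: insert jay -> sets bits 6 9 14 -> bits=1011111001011110
Op 10: insert eel -> sets bits 6 8 -> bits=1011111011011110
Op 11: insert cat -> sets bits 2 7 10 -> bits=1011111111111110
Query results in order: maybe no maybe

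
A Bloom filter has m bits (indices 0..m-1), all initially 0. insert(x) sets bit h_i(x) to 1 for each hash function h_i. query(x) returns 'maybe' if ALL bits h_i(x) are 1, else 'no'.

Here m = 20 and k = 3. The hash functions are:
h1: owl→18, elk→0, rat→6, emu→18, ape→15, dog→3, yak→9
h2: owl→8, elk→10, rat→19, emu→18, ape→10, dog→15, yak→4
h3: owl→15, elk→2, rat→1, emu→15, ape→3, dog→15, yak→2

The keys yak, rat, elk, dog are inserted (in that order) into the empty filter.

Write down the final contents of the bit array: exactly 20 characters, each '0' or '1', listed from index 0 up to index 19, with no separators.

Start: bits=00000000000000000000
After insert 'yak': sets bits 2 4 9 -> bits=00101000010000000000
After insert 'rat': sets bits 1 6 19 -> bits=01101010010000000001
After insert 'elk': sets bits 0 2 10 -> bits=11101010011000000001
After insert 'dog': sets bits 3 15 -> bits=11111010011000010001

Answer: 11111010011000010001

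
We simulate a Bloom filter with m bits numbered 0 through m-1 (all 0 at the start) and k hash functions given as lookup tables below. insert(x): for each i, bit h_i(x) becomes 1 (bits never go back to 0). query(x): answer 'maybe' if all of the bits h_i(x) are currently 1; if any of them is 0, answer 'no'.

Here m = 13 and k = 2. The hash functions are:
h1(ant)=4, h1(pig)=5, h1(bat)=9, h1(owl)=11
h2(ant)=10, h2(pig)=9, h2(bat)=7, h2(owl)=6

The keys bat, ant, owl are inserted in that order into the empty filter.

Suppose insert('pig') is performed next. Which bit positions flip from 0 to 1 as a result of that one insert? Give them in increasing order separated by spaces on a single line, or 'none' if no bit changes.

Answer: 5

Derivation:
Start: bits=0000000000000
After insert 'bat': sets bits 7 9 -> bits=0000000101000
After insert 'ant': sets bits 4 10 -> bits=0000100101100
After insert 'owl': sets bits 6 11 -> bits=0000101101110
insert 'pig' would touch bits 5 9; currently bit5=0, bit9=1
Bits that are 0 among those (would change 0->1): 5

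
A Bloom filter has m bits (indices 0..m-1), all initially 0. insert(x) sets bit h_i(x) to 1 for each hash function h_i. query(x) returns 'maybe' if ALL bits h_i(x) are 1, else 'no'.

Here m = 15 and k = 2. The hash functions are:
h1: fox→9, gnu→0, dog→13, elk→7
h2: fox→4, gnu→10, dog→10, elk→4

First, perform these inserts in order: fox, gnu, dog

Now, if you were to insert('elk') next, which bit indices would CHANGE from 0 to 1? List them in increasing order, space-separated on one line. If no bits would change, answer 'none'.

Answer: 7

Derivation:
Start: bits=000000000000000
After insert 'fox': sets bits 4 9 -> bits=000010000100000
After insert 'gnu': sets bits 0 10 -> bits=100010000110000
After insert 'dog': sets bits 10 13 -> bits=100010000110010
insert 'elk' would touch bits 4 7; currently bit4=1, bit7=0
Bits that are 0 among those (would change 0->1): 7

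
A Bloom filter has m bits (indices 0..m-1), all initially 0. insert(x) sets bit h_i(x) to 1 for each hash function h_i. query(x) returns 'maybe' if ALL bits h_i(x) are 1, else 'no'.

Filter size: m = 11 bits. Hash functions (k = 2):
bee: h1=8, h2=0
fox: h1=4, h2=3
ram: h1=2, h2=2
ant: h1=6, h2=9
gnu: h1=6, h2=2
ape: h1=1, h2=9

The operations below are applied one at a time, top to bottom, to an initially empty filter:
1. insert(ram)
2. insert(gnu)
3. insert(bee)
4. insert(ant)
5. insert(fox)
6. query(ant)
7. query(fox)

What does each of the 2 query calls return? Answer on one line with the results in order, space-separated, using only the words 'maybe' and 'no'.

Answer: maybe maybe

Derivation:
Start: bits=00000000000
Op 1: insert ram -> sets bits 2 -> bits=00100000000
Op 2: insert gnu -> sets bits 2 6 -> bits=00100010000
Op 3: insert bee -> sets bits 0 8 -> bits=10100010100
Op 4: insert ant -> sets bits 6 9 -> bits=10100010110
Op 5: insert fox -> sets bits 3 4 -> bits=10111010110
Op 6: query ant -> checks bit6=1, bit9=1 (all 1) -> maybe
Op 7: query fox -> checks bit3=1, bit4=1 (all 1) -> maybe
Query results in order: maybe maybe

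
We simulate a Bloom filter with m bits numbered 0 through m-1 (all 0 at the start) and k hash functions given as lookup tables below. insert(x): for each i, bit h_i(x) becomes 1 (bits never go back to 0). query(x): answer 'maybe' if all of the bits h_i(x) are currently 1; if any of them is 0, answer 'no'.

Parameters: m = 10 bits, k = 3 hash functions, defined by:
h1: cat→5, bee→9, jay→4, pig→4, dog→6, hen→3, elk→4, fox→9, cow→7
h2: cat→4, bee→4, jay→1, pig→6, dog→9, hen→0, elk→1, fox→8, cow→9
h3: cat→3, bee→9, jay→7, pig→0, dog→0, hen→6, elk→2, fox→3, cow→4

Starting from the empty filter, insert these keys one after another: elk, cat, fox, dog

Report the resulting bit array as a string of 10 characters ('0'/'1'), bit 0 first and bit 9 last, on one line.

Answer: 1111111011

Derivation:
Start: bits=0000000000
After insert 'elk': sets bits 1 2 4 -> bits=0110100000
After insert 'cat': sets bits 3 4 5 -> bits=0111110000
After insert 'fox': sets bits 3 8 9 -> bits=0111110011
After insert 'dog': sets bits 0 6 9 -> bits=1111111011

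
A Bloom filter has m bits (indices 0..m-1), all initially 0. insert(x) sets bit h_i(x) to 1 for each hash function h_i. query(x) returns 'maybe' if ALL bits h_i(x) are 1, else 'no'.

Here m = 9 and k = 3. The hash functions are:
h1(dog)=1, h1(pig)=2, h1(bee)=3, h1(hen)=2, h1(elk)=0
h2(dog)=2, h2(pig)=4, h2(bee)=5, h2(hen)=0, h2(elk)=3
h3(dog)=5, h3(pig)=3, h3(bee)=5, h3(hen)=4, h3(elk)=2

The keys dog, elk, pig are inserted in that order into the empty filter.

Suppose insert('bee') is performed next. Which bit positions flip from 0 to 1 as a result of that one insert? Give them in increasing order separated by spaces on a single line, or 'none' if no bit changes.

Start: bits=000000000
After insert 'dog': sets bits 1 2 5 -> bits=011001000
After insert 'elk': sets bits 0 2 3 -> bits=111101000
After insert 'pig': sets bits 2 3 4 -> bits=111111000
insert 'bee' would touch bits 3 5; currently bit3=1, bit5=1
Bits that are 0 among those (would change 0->1): none

Answer: none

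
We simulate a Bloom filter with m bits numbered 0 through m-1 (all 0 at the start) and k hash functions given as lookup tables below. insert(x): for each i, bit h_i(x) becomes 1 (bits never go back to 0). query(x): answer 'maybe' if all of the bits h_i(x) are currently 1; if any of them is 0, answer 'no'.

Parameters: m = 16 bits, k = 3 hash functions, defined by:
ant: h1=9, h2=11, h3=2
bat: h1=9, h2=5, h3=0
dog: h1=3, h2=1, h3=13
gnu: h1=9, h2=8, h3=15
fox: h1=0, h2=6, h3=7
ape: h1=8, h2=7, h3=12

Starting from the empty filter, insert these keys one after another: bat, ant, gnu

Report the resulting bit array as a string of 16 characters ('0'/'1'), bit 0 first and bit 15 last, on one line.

Answer: 1010010011010001

Derivation:
Start: bits=0000000000000000
After insert 'bat': sets bits 0 5 9 -> bits=1000010001000000
After insert 'ant': sets bits 2 9 11 -> bits=1010010001010000
After insert 'gnu': sets bits 8 9 15 -> bits=1010010011010001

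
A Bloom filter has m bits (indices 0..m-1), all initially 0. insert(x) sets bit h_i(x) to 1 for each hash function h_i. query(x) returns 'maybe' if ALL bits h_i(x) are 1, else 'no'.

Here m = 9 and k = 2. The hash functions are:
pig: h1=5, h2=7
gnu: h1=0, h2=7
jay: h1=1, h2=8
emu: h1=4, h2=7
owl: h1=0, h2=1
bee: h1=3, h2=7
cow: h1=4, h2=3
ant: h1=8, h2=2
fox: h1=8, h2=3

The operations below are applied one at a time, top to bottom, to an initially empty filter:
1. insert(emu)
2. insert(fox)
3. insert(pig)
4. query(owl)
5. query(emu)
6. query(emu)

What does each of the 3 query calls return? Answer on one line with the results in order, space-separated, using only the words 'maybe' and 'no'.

Start: bits=000000000
Op 1: insert emu -> sets bits 4 7 -> bits=000010010
Op 2: insert fox -> sets bits 3 8 -> bits=000110011
Op 3: insert pig -> sets bits 5 7 -> bits=000111011
Op 4: query owl -> checks bit0=0, bit1=0 (has a 0) -> no
Op 5: query emu -> checks bit4=1, bit7=1 (all 1) -> maybe
Op 6: query emu -> checks bit4=1, bit7=1 (all 1) -> maybe
Query results in order: no maybe maybe

Answer: no maybe maybe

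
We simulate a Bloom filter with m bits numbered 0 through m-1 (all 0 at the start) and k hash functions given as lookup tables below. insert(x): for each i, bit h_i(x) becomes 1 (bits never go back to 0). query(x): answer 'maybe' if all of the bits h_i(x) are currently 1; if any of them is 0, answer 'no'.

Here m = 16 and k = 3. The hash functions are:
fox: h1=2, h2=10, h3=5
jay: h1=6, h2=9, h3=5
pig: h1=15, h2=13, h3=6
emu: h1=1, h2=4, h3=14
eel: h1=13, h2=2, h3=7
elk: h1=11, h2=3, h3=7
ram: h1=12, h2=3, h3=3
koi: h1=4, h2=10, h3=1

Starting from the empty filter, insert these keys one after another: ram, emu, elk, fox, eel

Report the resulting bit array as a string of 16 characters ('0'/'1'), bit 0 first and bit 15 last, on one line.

Answer: 0111110100111110

Derivation:
Start: bits=0000000000000000
After insert 'ram': sets bits 3 12 -> bits=0001000000001000
After insert 'emu': sets bits 1 4 14 -> bits=0101100000001010
After insert 'elk': sets bits 3 7 11 -> bits=0101100100011010
After insert 'fox': sets bits 2 5 10 -> bits=0111110100111010
After insert 'eel': sets bits 2 7 13 -> bits=0111110100111110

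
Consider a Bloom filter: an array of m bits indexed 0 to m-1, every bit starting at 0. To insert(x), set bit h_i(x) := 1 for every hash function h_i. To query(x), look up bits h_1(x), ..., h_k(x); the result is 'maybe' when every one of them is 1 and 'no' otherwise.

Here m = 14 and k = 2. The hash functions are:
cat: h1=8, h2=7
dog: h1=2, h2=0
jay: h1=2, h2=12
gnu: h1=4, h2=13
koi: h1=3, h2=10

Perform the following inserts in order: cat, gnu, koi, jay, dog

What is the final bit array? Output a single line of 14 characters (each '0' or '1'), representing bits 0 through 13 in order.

Start: bits=00000000000000
After insert 'cat': sets bits 7 8 -> bits=00000001100000
After insert 'gnu': sets bits 4 13 -> bits=00001001100001
After insert 'koi': sets bits 3 10 -> bits=00011001101001
After insert 'jay': sets bits 2 12 -> bits=00111001101011
After insert 'dog': sets bits 0 2 -> bits=10111001101011

Answer: 10111001101011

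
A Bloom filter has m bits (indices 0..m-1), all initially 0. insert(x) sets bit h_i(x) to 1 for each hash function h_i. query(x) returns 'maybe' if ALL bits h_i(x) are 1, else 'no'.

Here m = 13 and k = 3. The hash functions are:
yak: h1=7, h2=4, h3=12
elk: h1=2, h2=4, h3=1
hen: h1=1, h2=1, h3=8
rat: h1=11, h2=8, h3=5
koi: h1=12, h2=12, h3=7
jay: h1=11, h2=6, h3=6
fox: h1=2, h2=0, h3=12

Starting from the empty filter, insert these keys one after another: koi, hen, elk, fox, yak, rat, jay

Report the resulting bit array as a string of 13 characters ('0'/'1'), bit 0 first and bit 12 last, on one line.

Answer: 1110111110011

Derivation:
Start: bits=0000000000000
After insert 'koi': sets bits 7 12 -> bits=0000000100001
After insert 'hen': sets bits 1 8 -> bits=0100000110001
After insert 'elk': sets bits 1 2 4 -> bits=0110100110001
After insert 'fox': sets bits 0 2 12 -> bits=1110100110001
After insert 'yak': sets bits 4 7 12 -> bits=1110100110001
After insert 'rat': sets bits 5 8 11 -> bits=1110110110011
After insert 'jay': sets bits 6 11 -> bits=1110111110011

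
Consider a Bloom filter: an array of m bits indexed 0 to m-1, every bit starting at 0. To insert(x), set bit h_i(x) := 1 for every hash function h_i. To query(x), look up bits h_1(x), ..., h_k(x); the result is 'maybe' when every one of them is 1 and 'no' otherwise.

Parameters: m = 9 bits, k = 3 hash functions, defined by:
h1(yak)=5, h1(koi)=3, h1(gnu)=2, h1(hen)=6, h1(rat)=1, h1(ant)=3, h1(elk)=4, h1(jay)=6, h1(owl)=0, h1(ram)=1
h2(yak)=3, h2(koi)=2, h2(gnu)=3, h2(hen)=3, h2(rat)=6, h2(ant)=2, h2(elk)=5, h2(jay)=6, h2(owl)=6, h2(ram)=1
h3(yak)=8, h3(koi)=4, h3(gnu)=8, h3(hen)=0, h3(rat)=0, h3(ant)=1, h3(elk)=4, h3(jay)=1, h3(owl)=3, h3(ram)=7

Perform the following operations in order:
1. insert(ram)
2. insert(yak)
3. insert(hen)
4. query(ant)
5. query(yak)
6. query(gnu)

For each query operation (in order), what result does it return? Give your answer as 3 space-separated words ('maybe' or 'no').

Start: bits=000000000
Op 1: insert ram -> sets bits 1 7 -> bits=010000010
Op 2: insert yak -> sets bits 3 5 8 -> bits=010101011
Op 3: insert hen -> sets bits 0 3 6 -> bits=110101111
Op 4: query ant -> checks bit1=1, bit2=0, bit3=1 (has a 0) -> no
Op 5: query yak -> checks bit3=1, bit5=1, bit8=1 (all 1) -> maybe
Op 6: query gnu -> checks bit2=0, bit3=1, bit8=1 (has a 0) -> no
Query results in order: no maybe no

Answer: no maybe no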